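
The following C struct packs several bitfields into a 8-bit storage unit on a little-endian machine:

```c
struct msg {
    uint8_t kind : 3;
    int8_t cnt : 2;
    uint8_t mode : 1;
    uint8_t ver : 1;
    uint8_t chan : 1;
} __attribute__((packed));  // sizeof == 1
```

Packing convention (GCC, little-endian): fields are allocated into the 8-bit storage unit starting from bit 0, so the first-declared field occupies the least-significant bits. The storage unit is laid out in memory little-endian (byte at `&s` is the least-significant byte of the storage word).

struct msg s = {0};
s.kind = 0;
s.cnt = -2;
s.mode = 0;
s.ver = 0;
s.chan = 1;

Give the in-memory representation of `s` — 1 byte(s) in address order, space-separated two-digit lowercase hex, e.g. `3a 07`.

[0+:3] kind=0 & 0x7 = 0x0; word=0x00
[3+:2] cnt=-2 & 0x3 = 0x2; word=0x10
[5+:1] mode=0 & 0x1 = 0x0; word=0x10
[6+:1] ver=0 & 0x1 = 0x0; word=0x10
[7+:1] chan=1 & 0x1 = 0x1; word=0x90
word = 0x90 → little-endian bytes:
  [0]=0x90

90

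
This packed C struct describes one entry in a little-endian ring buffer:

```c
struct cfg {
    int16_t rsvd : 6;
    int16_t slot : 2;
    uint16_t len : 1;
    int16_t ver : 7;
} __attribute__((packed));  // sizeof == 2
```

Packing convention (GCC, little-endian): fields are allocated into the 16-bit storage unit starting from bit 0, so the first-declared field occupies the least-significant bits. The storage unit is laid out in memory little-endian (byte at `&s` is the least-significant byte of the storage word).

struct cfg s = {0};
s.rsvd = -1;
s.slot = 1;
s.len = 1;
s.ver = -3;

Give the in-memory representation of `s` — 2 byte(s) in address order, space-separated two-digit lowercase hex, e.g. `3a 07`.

[0+:6] rsvd=-1 & 0x3f = 0x3f; word=0x003f
[6+:2] slot=1 & 0x3 = 0x1; word=0x007f
[8+:1] len=1 & 0x1 = 0x1; word=0x017f
[9+:7] ver=-3 & 0x7f = 0x7d; word=0xfb7f
word = 0xfb7f → little-endian bytes:
  [0]=0x7f  [1]=0xfb

7f fb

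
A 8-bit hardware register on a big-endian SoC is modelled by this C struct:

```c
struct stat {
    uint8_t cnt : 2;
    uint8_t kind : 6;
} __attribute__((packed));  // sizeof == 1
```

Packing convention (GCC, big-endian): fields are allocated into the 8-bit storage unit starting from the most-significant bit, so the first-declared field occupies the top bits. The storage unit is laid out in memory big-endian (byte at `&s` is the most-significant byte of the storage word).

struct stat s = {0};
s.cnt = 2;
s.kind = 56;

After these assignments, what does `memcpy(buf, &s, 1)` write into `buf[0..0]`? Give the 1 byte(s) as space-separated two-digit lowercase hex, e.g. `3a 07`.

b8

cnt:2 = 2 → 0x2 << 6 → word 0x80
kind:6 = 56 → 0x38 << 0 → word 0xb8
word = 0xb8 → big-endian bytes:
  [0]=0xb8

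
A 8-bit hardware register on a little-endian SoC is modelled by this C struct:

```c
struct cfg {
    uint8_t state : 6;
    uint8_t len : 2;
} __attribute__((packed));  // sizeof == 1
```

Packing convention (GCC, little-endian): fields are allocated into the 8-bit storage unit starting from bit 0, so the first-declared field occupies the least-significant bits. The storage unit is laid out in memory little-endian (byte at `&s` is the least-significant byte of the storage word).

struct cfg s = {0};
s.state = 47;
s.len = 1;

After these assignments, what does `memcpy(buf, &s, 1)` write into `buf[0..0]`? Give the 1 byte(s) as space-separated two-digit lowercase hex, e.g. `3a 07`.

6f

state:6 = 47 → 0x2f << 0 → word 0x2f
len:2 = 1 → 0x1 << 6 → word 0x6f
word = 0x6f → little-endian bytes:
  [0]=0x6f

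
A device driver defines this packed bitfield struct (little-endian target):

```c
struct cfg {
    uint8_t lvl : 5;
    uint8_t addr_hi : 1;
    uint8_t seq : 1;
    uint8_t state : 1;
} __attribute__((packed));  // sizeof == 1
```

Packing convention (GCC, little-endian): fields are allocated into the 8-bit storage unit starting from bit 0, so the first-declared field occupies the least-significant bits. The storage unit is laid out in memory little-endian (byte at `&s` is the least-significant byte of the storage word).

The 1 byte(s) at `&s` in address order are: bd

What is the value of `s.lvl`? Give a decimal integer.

[0]=0xbd (little-endian) → word 0xbd
lvl:5 @ bit 0 → (0xbd>>0)&0x1f = 0x1d  ←
addr_hi:1 @ bit 5 → (0xbd>>5)&0x1 = 0x1
seq:1 @ bit 6 → (0xbd>>6)&0x1 = 0x0
state:1 @ bit 7 → (0xbd>>7)&0x1 = 0x1

29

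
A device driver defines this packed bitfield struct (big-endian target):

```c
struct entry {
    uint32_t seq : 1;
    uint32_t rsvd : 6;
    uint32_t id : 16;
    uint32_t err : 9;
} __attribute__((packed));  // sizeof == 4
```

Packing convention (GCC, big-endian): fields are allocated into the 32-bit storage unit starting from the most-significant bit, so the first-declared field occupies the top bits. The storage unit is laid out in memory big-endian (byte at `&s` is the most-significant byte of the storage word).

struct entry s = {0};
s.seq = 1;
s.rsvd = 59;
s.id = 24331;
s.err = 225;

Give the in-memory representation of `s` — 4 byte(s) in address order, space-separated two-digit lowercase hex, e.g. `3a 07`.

f6 be 16 e1

seq:1 = 1 → 0x1 << 31 → word 0x80000000
rsvd:6 = 59 → 0x3b << 25 → word 0xf6000000
id:16 = 24331 → 0x5f0b << 9 → word 0xf6be1600
err:9 = 225 → 0xe1 << 0 → word 0xf6be16e1
word = 0xf6be16e1 → big-endian bytes:
  [0]=0xf6  [1]=0xbe  [2]=0x16  [3]=0xe1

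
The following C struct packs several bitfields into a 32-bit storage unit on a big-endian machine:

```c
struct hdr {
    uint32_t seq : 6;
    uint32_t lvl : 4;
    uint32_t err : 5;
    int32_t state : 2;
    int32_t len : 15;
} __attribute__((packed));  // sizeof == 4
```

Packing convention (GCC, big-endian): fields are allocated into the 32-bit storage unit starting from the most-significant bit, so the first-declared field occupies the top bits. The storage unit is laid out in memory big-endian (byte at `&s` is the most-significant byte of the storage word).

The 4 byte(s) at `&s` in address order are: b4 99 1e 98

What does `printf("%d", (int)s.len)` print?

7832

[0]=0xb4 [1]=0x99 [2]=0x1e [3]=0x98 (big-endian) → word 0xb4991e98
seq:6 @ bit 26 → (0xb4991e98>>26)&0x3f = 0x2d
lvl:4 @ bit 22 → (0xb4991e98>>22)&0xf = 0x2
err:5 @ bit 17 → (0xb4991e98>>17)&0x1f = 0xc
state:2 @ bit 15 → (0xb4991e98>>15)&0x3 = 0x2
len:15 @ bit 0 → (0xb4991e98>>0)&0x7fff = 0x1e98  ←
len signed 15b, MSB=0: value = 7832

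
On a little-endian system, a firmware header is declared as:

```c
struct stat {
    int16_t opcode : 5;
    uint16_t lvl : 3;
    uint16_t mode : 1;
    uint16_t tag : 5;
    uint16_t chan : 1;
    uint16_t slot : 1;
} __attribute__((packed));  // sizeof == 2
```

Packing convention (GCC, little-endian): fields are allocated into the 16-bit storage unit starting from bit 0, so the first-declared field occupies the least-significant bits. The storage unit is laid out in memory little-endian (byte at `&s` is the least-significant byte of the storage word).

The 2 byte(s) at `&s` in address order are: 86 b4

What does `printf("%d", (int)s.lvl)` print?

[0]=0x86 [1]=0xb4 (little-endian) → word 0xb486
opcode [0+:5] = (word>>0) & 0x1f = 6
lvl [5+:3] = (word>>5) & 0x7 = 4  ←
mode [8+:1] = (word>>8) & 0x1 = 0
tag [9+:5] = (word>>9) & 0x1f = 26
chan [14+:1] = (word>>14) & 0x1 = 0
slot [15+:1] = (word>>15) & 0x1 = 1

4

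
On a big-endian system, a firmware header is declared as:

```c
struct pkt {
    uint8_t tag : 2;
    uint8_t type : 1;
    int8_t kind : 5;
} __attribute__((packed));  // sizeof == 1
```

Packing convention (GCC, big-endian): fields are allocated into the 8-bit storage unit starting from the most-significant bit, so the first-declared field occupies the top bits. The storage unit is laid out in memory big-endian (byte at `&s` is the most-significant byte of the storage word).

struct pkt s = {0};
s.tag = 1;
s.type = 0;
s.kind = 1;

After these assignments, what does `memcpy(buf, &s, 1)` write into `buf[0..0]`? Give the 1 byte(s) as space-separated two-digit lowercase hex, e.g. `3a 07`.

tag:2 = 1 → 0x1 << 6 → word 0x40
type:1 = 0 → 0x0 << 5 → word 0x40
kind:5 = 1 → 0x1 << 0 → word 0x41
word = 0x41 → big-endian bytes:
  [0]=0x41

41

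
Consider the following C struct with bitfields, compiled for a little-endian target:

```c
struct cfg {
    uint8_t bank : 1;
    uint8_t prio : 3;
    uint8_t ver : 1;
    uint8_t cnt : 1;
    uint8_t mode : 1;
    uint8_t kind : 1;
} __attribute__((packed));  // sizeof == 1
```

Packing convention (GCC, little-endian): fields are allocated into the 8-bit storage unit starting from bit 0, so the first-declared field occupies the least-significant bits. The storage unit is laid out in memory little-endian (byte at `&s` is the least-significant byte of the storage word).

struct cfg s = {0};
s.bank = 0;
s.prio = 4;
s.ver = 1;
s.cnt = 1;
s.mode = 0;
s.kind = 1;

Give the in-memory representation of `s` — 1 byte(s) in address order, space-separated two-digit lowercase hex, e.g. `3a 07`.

[0+:1] bank=0 & 0x1 = 0x0; word=0x00
[1+:3] prio=4 & 0x7 = 0x4; word=0x08
[4+:1] ver=1 & 0x1 = 0x1; word=0x18
[5+:1] cnt=1 & 0x1 = 0x1; word=0x38
[6+:1] mode=0 & 0x1 = 0x0; word=0x38
[7+:1] kind=1 & 0x1 = 0x1; word=0xb8
word = 0xb8 → little-endian bytes:
  [0]=0xb8

b8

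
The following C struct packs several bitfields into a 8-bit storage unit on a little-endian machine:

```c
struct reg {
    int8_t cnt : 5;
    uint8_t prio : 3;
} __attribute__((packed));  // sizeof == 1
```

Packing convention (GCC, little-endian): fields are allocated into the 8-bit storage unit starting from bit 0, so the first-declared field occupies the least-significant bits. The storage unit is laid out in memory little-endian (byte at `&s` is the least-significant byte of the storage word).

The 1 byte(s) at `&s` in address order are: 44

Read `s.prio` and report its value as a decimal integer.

[0]=0x44 (little-endian) → word 0x44
cnt:5 @ bit 0 → (0x44>>0)&0x1f = 0x4
prio:3 @ bit 5 → (0x44>>5)&0x7 = 0x2  ←

2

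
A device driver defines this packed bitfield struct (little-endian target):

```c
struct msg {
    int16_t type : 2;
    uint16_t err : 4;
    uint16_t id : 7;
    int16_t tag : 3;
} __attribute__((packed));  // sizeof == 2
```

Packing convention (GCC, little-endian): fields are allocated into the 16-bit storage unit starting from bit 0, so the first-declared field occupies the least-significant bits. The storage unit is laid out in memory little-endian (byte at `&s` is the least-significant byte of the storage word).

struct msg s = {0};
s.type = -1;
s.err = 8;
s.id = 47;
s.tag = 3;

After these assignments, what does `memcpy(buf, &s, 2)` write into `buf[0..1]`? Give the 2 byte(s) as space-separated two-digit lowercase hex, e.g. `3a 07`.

[0+:2] type=-1 & 0x3 = 0x3; word=0x0003
[2+:4] err=8 & 0xf = 0x8; word=0x0023
[6+:7] id=47 & 0x7f = 0x2f; word=0x0be3
[13+:3] tag=3 & 0x7 = 0x3; word=0x6be3
word = 0x6be3 → little-endian bytes:
  [0]=0xe3  [1]=0x6b

e3 6b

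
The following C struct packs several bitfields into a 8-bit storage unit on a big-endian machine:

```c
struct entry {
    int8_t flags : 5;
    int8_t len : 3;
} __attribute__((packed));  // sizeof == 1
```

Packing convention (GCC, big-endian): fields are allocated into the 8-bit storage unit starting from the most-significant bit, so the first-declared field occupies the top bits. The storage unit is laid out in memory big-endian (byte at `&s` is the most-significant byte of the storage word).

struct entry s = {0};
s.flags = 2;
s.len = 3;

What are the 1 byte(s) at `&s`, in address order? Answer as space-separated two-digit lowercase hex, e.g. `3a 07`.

flags (5b) val=2 bits=0x2 at bit 3: 0x10
len (3b) val=3 bits=0x3 at bit 0: 0x13
word = 0x13 → big-endian bytes:
  [0]=0x13

13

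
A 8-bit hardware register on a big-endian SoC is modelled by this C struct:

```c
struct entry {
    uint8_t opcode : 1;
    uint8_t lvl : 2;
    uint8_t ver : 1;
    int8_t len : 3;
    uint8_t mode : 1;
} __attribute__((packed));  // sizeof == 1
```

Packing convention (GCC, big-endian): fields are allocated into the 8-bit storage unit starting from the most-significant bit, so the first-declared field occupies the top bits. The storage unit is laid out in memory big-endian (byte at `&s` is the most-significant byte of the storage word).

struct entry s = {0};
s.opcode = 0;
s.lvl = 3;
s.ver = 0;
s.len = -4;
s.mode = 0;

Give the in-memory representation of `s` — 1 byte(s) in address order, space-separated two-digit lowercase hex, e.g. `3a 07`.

68

[7+:1] opcode=0 & 0x1 = 0x0; word=0x00
[5+:2] lvl=3 & 0x3 = 0x3; word=0x60
[4+:1] ver=0 & 0x1 = 0x0; word=0x60
[1+:3] len=-4 & 0x7 = 0x4; word=0x68
[0+:1] mode=0 & 0x1 = 0x0; word=0x68
word = 0x68 → big-endian bytes:
  [0]=0x68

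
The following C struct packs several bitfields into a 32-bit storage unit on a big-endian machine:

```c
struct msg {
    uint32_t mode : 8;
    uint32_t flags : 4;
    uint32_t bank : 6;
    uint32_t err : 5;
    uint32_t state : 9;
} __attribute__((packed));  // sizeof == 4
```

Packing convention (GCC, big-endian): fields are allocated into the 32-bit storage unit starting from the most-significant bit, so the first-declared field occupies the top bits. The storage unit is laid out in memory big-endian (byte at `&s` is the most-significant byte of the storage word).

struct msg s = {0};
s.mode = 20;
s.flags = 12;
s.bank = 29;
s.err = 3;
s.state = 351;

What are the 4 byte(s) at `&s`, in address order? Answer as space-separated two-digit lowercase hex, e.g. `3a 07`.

14 c7 47 5f

mode (8b) val=20 bits=0x14 at bit 24: 0x14000000
flags (4b) val=12 bits=0xc at bit 20: 0x14c00000
bank (6b) val=29 bits=0x1d at bit 14: 0x14c74000
err (5b) val=3 bits=0x3 at bit 9: 0x14c74600
state (9b) val=351 bits=0x15f at bit 0: 0x14c7475f
word = 0x14c7475f → big-endian bytes:
  [0]=0x14  [1]=0xc7  [2]=0x47  [3]=0x5f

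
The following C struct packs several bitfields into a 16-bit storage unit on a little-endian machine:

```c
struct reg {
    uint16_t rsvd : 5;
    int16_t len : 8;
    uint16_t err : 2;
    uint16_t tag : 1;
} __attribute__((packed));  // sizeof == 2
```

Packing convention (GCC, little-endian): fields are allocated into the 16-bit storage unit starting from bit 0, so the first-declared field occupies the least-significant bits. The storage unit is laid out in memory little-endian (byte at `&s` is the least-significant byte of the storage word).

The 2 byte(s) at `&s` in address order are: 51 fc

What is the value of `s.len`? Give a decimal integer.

[0]=0x51 [1]=0xfc (little-endian) → word 0xfc51
rsvd:5 @ bit 0 → (0xfc51>>0)&0x1f = 0x11
len:8 @ bit 5 → (0xfc51>>5)&0xff = 0xe2  ←
err:2 @ bit 13 → (0xfc51>>13)&0x3 = 0x3
tag:1 @ bit 15 → (0xfc51>>15)&0x1 = 0x1
len signed 8b, MSB=1: 226 - 256 = -30

-30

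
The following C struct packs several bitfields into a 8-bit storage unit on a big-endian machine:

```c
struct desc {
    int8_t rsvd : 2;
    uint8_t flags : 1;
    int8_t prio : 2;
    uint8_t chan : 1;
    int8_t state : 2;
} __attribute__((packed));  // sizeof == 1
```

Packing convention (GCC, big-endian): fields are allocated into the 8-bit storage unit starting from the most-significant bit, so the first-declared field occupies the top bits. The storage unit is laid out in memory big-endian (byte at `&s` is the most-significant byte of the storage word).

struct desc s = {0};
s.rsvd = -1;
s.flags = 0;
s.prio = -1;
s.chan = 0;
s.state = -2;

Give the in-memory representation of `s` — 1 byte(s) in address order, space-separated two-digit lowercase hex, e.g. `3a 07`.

da

[6+:2] rsvd=-1 & 0x3 = 0x3; word=0xc0
[5+:1] flags=0 & 0x1 = 0x0; word=0xc0
[3+:2] prio=-1 & 0x3 = 0x3; word=0xd8
[2+:1] chan=0 & 0x1 = 0x0; word=0xd8
[0+:2] state=-2 & 0x3 = 0x2; word=0xda
word = 0xda → big-endian bytes:
  [0]=0xda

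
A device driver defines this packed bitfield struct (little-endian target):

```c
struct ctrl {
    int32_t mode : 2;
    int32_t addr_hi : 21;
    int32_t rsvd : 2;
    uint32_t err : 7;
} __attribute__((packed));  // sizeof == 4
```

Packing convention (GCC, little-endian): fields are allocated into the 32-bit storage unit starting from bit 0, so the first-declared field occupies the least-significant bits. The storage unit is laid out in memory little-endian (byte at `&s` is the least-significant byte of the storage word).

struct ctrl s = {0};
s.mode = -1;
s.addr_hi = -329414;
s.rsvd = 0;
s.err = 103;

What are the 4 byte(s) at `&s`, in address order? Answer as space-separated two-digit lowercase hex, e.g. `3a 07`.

mode:2 = -1 → 0x3 << 0 → word 0x00000003
addr_hi:21 = -329414 → 0x1af93a << 2 → word 0x006be4eb
rsvd:2 = 0 → 0x0 << 23 → word 0x006be4eb
err:7 = 103 → 0x67 << 25 → word 0xce6be4eb
word = 0xce6be4eb → little-endian bytes:
  [0]=0xeb  [1]=0xe4  [2]=0x6b  [3]=0xce

eb e4 6b ce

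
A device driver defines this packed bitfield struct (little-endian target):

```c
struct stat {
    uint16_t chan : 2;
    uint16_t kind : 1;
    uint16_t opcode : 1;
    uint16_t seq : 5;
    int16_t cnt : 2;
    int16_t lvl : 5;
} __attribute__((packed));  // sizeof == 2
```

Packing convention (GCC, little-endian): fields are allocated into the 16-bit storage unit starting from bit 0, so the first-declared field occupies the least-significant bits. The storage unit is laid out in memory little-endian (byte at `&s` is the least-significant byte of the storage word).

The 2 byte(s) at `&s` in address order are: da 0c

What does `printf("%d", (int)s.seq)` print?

13

[0]=0xda [1]=0x0c (little-endian) → word 0x0cda
chan [0+:2] = (word>>0) & 0x3 = 2
kind [2+:1] = (word>>2) & 0x1 = 0
opcode [3+:1] = (word>>3) & 0x1 = 1
seq [4+:5] = (word>>4) & 0x1f = 13  ←
cnt [9+:2] = (word>>9) & 0x3 = 2
lvl [11+:5] = (word>>11) & 0x1f = 1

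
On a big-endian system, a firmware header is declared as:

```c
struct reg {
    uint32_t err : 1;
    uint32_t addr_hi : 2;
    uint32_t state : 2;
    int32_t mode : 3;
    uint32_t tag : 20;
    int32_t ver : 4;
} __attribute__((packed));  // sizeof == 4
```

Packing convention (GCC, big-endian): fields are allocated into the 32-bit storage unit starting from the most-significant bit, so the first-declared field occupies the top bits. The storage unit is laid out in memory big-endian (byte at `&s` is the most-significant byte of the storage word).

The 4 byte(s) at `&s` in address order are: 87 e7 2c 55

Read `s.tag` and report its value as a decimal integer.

[0]=0x87 [1]=0xe7 [2]=0x2c [3]=0x55 (big-endian) → word 0x87e72c55
err [31+:1] = (word>>31) & 0x1 = 1
addr_hi [29+:2] = (word>>29) & 0x3 = 0
state [27+:2] = (word>>27) & 0x3 = 0
mode [24+:3] = (word>>24) & 0x7 = 7
tag [4+:20] = (word>>4) & 0xfffff = 946885  ←
ver [0+:4] = (word>>0) & 0xf = 5

946885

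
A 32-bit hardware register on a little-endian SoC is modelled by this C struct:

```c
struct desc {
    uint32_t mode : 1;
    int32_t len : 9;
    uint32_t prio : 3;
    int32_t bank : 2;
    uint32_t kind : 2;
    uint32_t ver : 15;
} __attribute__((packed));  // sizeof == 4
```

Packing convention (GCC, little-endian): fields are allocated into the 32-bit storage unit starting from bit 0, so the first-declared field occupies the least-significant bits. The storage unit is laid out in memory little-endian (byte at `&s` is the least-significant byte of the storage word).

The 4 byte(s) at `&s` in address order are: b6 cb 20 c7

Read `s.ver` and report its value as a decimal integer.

25488

[0]=0xb6 [1]=0xcb [2]=0x20 [3]=0xc7 (little-endian) → word 0xc720cbb6
mode:1 @ bit 0 → (0xc720cbb6>>0)&0x1 = 0x0
len:9 @ bit 1 → (0xc720cbb6>>1)&0x1ff = 0x1db
prio:3 @ bit 10 → (0xc720cbb6>>10)&0x7 = 0x2
bank:2 @ bit 13 → (0xc720cbb6>>13)&0x3 = 0x2
kind:2 @ bit 15 → (0xc720cbb6>>15)&0x3 = 0x1
ver:15 @ bit 17 → (0xc720cbb6>>17)&0x7fff = 0x6390  ←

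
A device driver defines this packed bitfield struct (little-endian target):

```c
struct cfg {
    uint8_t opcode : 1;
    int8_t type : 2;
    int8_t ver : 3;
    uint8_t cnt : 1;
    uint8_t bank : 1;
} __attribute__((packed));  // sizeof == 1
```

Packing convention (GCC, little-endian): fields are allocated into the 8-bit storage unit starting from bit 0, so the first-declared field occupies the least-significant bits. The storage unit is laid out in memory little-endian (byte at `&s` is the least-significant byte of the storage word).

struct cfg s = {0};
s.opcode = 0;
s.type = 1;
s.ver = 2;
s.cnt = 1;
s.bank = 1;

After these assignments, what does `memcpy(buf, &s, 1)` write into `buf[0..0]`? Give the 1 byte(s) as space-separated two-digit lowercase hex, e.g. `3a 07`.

d2

[0+:1] opcode=0 & 0x1 = 0x0; word=0x00
[1+:2] type=1 & 0x3 = 0x1; word=0x02
[3+:3] ver=2 & 0x7 = 0x2; word=0x12
[6+:1] cnt=1 & 0x1 = 0x1; word=0x52
[7+:1] bank=1 & 0x1 = 0x1; word=0xd2
word = 0xd2 → little-endian bytes:
  [0]=0xd2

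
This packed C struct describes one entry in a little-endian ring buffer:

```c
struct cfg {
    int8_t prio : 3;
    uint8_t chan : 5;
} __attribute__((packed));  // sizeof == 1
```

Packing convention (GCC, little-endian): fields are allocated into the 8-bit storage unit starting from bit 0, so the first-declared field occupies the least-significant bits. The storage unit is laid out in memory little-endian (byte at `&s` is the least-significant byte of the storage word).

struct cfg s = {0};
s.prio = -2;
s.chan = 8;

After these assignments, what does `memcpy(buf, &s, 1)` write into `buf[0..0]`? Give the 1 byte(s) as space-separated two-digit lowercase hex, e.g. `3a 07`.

prio:3 = -2 → 0x6 << 0 → word 0x06
chan:5 = 8 → 0x8 << 3 → word 0x46
word = 0x46 → little-endian bytes:
  [0]=0x46

46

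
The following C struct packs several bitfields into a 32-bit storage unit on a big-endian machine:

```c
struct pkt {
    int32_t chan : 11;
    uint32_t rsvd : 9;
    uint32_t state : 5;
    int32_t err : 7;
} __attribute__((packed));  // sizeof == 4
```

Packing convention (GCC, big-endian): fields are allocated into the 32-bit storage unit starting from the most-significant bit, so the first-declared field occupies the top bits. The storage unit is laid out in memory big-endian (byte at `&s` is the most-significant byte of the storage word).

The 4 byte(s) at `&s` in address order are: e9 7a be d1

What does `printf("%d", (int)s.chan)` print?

[0]=0xe9 [1]=0x7a [2]=0xbe [3]=0xd1 (big-endian) → word 0xe97abed1
chan [21+:11] = (word>>21) & 0x7ff = 1867  ←
rsvd [12+:9] = (word>>12) & 0x1ff = 427
state [7+:5] = (word>>7) & 0x1f = 29
err [0+:7] = (word>>0) & 0x7f = 81
chan signed 11b, MSB=1: 1867 - 2048 = -181

-181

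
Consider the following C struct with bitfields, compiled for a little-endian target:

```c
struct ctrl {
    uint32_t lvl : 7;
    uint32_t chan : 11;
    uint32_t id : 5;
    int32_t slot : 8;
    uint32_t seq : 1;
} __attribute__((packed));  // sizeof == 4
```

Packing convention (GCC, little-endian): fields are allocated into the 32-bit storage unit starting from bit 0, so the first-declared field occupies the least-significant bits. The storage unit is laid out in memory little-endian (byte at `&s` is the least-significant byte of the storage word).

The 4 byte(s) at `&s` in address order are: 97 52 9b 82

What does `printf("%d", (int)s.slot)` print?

[0]=0x97 [1]=0x52 [2]=0x9b [3]=0x82 (little-endian) → word 0x829b5297
lvl:7 @ bit 0 → (0x829b5297>>0)&0x7f = 0x17
chan:11 @ bit 7 → (0x829b5297>>7)&0x7ff = 0x6a5
id:5 @ bit 18 → (0x829b5297>>18)&0x1f = 0x6
slot:8 @ bit 23 → (0x829b5297>>23)&0xff = 0x5  ←
seq:1 @ bit 31 → (0x829b5297>>31)&0x1 = 0x1
slot signed 8b, MSB=0: value = 5

5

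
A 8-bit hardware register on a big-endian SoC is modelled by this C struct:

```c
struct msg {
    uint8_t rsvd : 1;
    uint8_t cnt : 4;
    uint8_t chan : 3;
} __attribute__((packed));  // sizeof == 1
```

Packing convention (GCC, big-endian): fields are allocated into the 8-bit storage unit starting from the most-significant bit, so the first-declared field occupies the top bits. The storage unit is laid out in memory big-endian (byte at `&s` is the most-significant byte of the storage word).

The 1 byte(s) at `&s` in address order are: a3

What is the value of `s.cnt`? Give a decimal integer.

4

[0]=0xa3 (big-endian) → word 0xa3
rsvd:1 @ bit 7 → (0xa3>>7)&0x1 = 0x1
cnt:4 @ bit 3 → (0xa3>>3)&0xf = 0x4  ←
chan:3 @ bit 0 → (0xa3>>0)&0x7 = 0x3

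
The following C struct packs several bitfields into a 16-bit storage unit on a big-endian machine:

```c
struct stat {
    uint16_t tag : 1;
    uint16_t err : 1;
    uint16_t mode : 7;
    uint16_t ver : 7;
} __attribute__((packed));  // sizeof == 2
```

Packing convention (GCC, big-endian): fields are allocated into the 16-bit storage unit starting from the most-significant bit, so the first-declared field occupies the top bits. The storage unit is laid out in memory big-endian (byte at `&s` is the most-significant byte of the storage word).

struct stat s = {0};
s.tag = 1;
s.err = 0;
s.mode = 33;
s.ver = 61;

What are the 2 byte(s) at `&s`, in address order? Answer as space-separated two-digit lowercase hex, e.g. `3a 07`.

90 bd

[15+:1] tag=1 & 0x1 = 0x1; word=0x8000
[14+:1] err=0 & 0x1 = 0x0; word=0x8000
[7+:7] mode=33 & 0x7f = 0x21; word=0x9080
[0+:7] ver=61 & 0x7f = 0x3d; word=0x90bd
word = 0x90bd → big-endian bytes:
  [0]=0x90  [1]=0xbd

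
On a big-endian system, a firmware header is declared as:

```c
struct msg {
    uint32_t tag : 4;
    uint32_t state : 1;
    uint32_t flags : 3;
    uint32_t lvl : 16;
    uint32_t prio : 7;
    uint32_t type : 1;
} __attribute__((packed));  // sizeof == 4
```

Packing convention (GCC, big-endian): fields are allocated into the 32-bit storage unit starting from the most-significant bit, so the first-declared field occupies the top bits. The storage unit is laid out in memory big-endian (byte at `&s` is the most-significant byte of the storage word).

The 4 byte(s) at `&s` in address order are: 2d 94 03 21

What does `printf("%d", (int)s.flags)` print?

[0]=0x2d [1]=0x94 [2]=0x03 [3]=0x21 (big-endian) → word 0x2d940321
tag:4 @ bit 28 → (0x2d940321>>28)&0xf = 0x2
state:1 @ bit 27 → (0x2d940321>>27)&0x1 = 0x1
flags:3 @ bit 24 → (0x2d940321>>24)&0x7 = 0x5  ←
lvl:16 @ bit 8 → (0x2d940321>>8)&0xffff = 0x9403
prio:7 @ bit 1 → (0x2d940321>>1)&0x7f = 0x10
type:1 @ bit 0 → (0x2d940321>>0)&0x1 = 0x1

5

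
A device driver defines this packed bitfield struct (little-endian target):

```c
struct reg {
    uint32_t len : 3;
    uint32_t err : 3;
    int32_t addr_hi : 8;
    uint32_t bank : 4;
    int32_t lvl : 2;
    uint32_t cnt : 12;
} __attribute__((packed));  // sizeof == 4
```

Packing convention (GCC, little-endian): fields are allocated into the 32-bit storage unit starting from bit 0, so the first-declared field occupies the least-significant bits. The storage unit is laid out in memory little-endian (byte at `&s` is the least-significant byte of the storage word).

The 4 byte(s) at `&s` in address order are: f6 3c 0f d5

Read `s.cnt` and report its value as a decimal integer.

3408

[0]=0xf6 [1]=0x3c [2]=0x0f [3]=0xd5 (little-endian) → word 0xd50f3cf6
len:3 @ bit 0 → (0xd50f3cf6>>0)&0x7 = 0x6
err:3 @ bit 3 → (0xd50f3cf6>>3)&0x7 = 0x6
addr_hi:8 @ bit 6 → (0xd50f3cf6>>6)&0xff = 0xf3
bank:4 @ bit 14 → (0xd50f3cf6>>14)&0xf = 0xc
lvl:2 @ bit 18 → (0xd50f3cf6>>18)&0x3 = 0x3
cnt:12 @ bit 20 → (0xd50f3cf6>>20)&0xfff = 0xd50  ←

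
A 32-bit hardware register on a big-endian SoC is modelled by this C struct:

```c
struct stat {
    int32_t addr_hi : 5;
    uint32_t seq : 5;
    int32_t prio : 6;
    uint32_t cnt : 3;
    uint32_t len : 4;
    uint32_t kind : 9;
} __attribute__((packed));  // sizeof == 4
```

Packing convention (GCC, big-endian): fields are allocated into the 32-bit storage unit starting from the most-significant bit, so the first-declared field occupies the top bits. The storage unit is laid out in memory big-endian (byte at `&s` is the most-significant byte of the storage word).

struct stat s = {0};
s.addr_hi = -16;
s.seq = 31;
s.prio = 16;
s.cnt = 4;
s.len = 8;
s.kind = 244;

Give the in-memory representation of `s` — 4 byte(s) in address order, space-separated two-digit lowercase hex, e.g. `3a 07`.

87 d0 90 f4

[27+:5] addr_hi=-16 & 0x1f = 0x10; word=0x80000000
[22+:5] seq=31 & 0x1f = 0x1f; word=0x87c00000
[16+:6] prio=16 & 0x3f = 0x10; word=0x87d00000
[13+:3] cnt=4 & 0x7 = 0x4; word=0x87d08000
[9+:4] len=8 & 0xf = 0x8; word=0x87d09000
[0+:9] kind=244 & 0x1ff = 0xf4; word=0x87d090f4
word = 0x87d090f4 → big-endian bytes:
  [0]=0x87  [1]=0xd0  [2]=0x90  [3]=0xf4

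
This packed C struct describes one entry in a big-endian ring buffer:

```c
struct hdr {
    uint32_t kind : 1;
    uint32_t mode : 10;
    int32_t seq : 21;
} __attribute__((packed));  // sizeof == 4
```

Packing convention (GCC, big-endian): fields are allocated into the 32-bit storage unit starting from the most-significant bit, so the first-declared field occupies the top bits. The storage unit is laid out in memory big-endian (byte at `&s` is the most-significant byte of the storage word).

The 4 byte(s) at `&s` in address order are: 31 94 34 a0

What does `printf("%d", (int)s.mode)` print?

[0]=0x31 [1]=0x94 [2]=0x34 [3]=0xa0 (big-endian) → word 0x319434a0
kind:1 @ bit 31 → (0x319434a0>>31)&0x1 = 0x0
mode:10 @ bit 21 → (0x319434a0>>21)&0x3ff = 0x18c  ←
seq:21 @ bit 0 → (0x319434a0>>0)&0x1fffff = 0x1434a0

396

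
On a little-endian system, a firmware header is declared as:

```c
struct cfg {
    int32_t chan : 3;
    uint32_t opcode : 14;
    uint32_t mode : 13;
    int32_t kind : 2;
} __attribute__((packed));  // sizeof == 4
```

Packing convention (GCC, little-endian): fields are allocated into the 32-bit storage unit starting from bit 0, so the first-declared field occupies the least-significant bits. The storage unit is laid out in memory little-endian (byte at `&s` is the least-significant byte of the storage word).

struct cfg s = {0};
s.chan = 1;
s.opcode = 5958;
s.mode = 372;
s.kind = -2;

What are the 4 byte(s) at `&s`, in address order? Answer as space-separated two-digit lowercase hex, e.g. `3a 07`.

chan:3 = 1 → 0x1 << 0 → word 0x00000001
opcode:14 = 5958 → 0x1746 << 3 → word 0x0000ba31
mode:13 = 372 → 0x174 << 17 → word 0x02e8ba31
kind:2 = -2 → 0x2 << 30 → word 0x82e8ba31
word = 0x82e8ba31 → little-endian bytes:
  [0]=0x31  [1]=0xba  [2]=0xe8  [3]=0x82

31 ba e8 82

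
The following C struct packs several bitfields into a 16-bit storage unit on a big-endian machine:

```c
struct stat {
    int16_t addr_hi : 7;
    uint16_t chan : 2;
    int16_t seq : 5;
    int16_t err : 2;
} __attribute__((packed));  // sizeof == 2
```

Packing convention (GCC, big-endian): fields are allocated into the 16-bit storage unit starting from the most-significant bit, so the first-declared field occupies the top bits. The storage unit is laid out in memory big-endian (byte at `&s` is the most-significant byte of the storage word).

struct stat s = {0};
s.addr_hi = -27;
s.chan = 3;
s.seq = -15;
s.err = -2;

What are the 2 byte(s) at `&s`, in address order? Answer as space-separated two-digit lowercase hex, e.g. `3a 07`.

cb c6

addr_hi (7b) val=-27 bits=0x65 at bit 9: 0xca00
chan (2b) val=3 bits=0x3 at bit 7: 0xcb80
seq (5b) val=-15 bits=0x11 at bit 2: 0xcbc4
err (2b) val=-2 bits=0x2 at bit 0: 0xcbc6
word = 0xcbc6 → big-endian bytes:
  [0]=0xcb  [1]=0xc6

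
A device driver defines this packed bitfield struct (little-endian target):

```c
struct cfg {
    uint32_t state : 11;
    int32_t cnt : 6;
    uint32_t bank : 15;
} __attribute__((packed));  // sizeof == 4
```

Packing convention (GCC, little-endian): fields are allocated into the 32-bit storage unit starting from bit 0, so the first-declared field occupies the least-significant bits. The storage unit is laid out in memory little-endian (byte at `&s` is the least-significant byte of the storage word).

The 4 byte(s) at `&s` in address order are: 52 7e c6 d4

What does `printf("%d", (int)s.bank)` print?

27235

[0]=0x52 [1]=0x7e [2]=0xc6 [3]=0xd4 (little-endian) → word 0xd4c67e52
state:11 @ bit 0 → (0xd4c67e52>>0)&0x7ff = 0x652
cnt:6 @ bit 11 → (0xd4c67e52>>11)&0x3f = 0xf
bank:15 @ bit 17 → (0xd4c67e52>>17)&0x7fff = 0x6a63  ←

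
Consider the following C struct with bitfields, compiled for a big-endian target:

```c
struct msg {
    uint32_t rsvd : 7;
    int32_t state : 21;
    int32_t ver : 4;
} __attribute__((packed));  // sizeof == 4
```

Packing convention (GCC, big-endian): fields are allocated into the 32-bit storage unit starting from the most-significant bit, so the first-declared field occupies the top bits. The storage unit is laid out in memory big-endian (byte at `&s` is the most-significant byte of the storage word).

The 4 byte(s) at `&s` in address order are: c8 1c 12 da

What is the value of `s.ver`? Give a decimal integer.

-6

[0]=0xc8 [1]=0x1c [2]=0x12 [3]=0xda (big-endian) → word 0xc81c12da
rsvd:7 @ bit 25 → (0xc81c12da>>25)&0x7f = 0x64
state:21 @ bit 4 → (0xc81c12da>>4)&0x1fffff = 0x1c12d
ver:4 @ bit 0 → (0xc81c12da>>0)&0xf = 0xa  ←
ver signed 4b, MSB=1: 10 - 16 = -6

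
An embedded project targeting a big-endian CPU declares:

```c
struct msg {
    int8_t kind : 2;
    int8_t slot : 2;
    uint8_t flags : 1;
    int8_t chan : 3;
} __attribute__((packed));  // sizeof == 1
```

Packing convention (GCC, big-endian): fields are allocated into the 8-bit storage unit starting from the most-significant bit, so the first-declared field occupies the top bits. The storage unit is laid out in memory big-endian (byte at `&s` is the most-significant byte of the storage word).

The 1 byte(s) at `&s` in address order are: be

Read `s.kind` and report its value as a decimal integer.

-2

[0]=0xbe (big-endian) → word 0xbe
kind:2 @ bit 6 → (0xbe>>6)&0x3 = 0x2  ←
slot:2 @ bit 4 → (0xbe>>4)&0x3 = 0x3
flags:1 @ bit 3 → (0xbe>>3)&0x1 = 0x1
chan:3 @ bit 0 → (0xbe>>0)&0x7 = 0x6
kind signed 2b, MSB=1: 2 - 4 = -2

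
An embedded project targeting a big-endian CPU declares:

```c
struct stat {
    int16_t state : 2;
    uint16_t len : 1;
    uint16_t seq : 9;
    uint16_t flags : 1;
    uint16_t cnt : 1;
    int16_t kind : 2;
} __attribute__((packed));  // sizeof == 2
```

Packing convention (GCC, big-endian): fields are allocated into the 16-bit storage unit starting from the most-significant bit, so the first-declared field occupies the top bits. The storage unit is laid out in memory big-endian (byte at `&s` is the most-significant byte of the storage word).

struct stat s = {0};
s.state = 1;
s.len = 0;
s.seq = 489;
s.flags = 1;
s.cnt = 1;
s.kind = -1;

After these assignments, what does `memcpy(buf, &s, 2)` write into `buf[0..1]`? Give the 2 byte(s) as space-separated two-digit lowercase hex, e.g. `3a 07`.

5e 9f

state (2b) val=1 bits=0x1 at bit 14: 0x4000
len (1b) val=0 bits=0x0 at bit 13: 0x4000
seq (9b) val=489 bits=0x1e9 at bit 4: 0x5e90
flags (1b) val=1 bits=0x1 at bit 3: 0x5e98
cnt (1b) val=1 bits=0x1 at bit 2: 0x5e9c
kind (2b) val=-1 bits=0x3 at bit 0: 0x5e9f
word = 0x5e9f → big-endian bytes:
  [0]=0x5e  [1]=0x9f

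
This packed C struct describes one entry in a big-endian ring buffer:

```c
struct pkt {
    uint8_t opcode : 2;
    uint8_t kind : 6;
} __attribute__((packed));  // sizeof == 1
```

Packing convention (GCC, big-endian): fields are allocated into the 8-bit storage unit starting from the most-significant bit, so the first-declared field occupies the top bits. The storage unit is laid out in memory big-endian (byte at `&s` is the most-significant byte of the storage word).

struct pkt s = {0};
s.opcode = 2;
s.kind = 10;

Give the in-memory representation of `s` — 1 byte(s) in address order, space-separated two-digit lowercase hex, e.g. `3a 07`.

[6+:2] opcode=2 & 0x3 = 0x2; word=0x80
[0+:6] kind=10 & 0x3f = 0xa; word=0x8a
word = 0x8a → big-endian bytes:
  [0]=0x8a

8a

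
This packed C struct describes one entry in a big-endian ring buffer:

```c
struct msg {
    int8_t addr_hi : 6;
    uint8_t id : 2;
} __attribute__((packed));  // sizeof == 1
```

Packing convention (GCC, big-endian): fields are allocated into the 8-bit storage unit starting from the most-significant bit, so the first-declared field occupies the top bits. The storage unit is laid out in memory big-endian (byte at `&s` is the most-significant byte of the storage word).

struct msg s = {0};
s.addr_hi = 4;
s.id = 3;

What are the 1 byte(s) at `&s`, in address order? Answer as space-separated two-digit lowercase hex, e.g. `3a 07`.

[2+:6] addr_hi=4 & 0x3f = 0x4; word=0x10
[0+:2] id=3 & 0x3 = 0x3; word=0x13
word = 0x13 → big-endian bytes:
  [0]=0x13

13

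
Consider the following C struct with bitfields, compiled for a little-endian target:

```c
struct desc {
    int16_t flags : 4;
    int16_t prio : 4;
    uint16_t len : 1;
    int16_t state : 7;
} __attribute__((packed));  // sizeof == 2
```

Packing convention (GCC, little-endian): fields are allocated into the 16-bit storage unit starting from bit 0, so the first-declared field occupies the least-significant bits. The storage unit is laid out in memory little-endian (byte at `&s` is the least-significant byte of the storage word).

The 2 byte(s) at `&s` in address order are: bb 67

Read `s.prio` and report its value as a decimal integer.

[0]=0xbb [1]=0x67 (little-endian) → word 0x67bb
flags [0+:4] = (word>>0) & 0xf = 11
prio [4+:4] = (word>>4) & 0xf = 11  ←
len [8+:1] = (word>>8) & 0x1 = 1
state [9+:7] = (word>>9) & 0x7f = 51
prio signed 4b, MSB=1: 11 - 16 = -5

-5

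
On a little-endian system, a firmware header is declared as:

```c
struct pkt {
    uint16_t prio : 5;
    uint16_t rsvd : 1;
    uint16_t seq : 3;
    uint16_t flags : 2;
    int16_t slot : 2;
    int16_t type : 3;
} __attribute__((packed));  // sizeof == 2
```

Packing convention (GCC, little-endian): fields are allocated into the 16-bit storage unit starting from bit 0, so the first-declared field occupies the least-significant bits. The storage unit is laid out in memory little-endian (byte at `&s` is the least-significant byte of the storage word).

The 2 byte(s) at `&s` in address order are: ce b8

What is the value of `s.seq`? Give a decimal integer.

[0]=0xce [1]=0xb8 (little-endian) → word 0xb8ce
prio [0+:5] = (word>>0) & 0x1f = 14
rsvd [5+:1] = (word>>5) & 0x1 = 0
seq [6+:3] = (word>>6) & 0x7 = 3  ←
flags [9+:2] = (word>>9) & 0x3 = 0
slot [11+:2] = (word>>11) & 0x3 = 3
type [13+:3] = (word>>13) & 0x7 = 5

3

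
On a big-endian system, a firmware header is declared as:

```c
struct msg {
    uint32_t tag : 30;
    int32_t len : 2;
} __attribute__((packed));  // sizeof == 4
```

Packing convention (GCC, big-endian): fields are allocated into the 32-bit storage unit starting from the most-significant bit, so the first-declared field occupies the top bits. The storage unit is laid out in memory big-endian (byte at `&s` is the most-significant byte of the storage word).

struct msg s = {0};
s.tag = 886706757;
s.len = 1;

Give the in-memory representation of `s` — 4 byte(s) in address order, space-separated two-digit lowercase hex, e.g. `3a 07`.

tag (30b) val=886706757 bits=0x34da1245 at bit 2: 0xd3684914
len (2b) val=1 bits=0x1 at bit 0: 0xd3684915
word = 0xd3684915 → big-endian bytes:
  [0]=0xd3  [1]=0x68  [2]=0x49  [3]=0x15

d3 68 49 15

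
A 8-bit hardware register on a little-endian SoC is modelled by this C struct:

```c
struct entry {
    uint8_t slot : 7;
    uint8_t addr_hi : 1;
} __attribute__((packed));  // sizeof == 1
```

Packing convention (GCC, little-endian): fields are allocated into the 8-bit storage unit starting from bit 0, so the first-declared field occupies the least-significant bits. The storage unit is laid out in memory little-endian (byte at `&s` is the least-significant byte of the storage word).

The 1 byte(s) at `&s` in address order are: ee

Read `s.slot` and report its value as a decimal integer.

[0]=0xee (little-endian) → word 0xee
slot [0+:7] = (word>>0) & 0x7f = 110  ←
addr_hi [7+:1] = (word>>7) & 0x1 = 1

110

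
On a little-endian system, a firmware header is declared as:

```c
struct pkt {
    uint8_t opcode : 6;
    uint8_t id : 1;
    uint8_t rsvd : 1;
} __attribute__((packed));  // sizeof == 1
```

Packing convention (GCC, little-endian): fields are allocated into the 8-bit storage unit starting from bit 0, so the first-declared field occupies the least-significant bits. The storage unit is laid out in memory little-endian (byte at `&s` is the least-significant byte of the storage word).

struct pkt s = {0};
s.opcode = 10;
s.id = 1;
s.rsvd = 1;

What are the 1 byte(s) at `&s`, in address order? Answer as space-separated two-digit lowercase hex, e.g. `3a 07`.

opcode:6 = 10 → 0xa << 0 → word 0x0a
id:1 = 1 → 0x1 << 6 → word 0x4a
rsvd:1 = 1 → 0x1 << 7 → word 0xca
word = 0xca → little-endian bytes:
  [0]=0xca

ca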